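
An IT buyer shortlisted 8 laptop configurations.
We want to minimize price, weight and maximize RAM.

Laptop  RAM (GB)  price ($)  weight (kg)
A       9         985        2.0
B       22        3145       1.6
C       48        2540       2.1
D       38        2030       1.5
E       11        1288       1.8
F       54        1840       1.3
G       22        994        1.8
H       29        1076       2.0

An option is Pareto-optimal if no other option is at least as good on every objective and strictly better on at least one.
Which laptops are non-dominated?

A: not dominated (best price).
B: dominated by D (RAM 38≥22, price 2030≤3145, weight 1.5≤1.6).
C: dominated by F (RAM 54≥48, price 1840≤2540, weight 1.3≤2.1).
D: dominated by F (RAM 54≥38, price 1840≤2030, weight 1.3≤1.5).
E: dominated by G (RAM 22≥11, price 994≤1288, weight 1.8≤1.8).
F: not dominated (best RAM).
G: not dominated.
H: not dominated.

A, F, G, H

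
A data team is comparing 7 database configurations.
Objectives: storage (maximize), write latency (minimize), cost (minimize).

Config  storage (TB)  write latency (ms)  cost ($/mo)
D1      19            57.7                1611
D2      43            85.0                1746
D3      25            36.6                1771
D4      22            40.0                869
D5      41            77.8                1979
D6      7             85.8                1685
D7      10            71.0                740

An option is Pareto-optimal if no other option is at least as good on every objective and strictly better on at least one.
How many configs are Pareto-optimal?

5

D1: dominated by D4 (storage 22≥19, write latency 40.0≤57.7, cost 869≤1611).
D2: not dominated (best storage).
D3: not dominated (best write latency).
D4: not dominated.
D5: not dominated.
D6: dominated by D1 (storage 19≥7, write latency 57.7≤85.8, cost 1611≤1685).
D7: not dominated (best cost).
Pareto-optimal: D2, D3, D4, D5, D7 → 5.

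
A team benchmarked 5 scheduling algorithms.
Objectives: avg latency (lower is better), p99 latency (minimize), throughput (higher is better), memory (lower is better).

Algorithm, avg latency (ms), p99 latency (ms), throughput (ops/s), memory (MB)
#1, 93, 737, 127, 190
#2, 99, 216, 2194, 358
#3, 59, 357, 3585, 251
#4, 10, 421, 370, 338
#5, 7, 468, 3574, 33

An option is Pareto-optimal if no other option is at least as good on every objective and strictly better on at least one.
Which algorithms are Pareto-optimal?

#1: dominated by #5 (avg latency 7≤93, p99 latency 468≤737, throughput 3574≥127, memory 33≤190).
#2: not dominated (best p99 latency).
#3: not dominated (best throughput).
#4: not dominated.
#5: not dominated (best avg latency).

#2, #3, #4, #5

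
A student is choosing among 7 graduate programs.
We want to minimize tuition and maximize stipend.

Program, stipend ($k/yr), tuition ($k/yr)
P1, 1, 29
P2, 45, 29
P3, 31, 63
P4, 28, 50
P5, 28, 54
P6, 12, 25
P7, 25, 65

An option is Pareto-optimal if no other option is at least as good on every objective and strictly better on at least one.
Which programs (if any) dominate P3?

P2: stipend 45≥31, tuition 29≤63 — dominates P3.
Others (P1, P4, P5, P6, P7) are each worse than P3 on at least one objective.

P2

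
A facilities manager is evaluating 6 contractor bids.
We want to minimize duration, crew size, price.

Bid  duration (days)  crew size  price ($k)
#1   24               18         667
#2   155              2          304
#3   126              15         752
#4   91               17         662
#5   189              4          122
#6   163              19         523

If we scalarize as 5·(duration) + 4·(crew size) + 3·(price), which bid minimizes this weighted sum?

#1: 5·24 + 4·18 + 3·667 = 2193
#2: 5·155 + 4·2 + 3·304 = 1695
#3: 5·126 + 4·15 + 3·752 = 2946
#4: 5·91 + 4·17 + 3·662 = 2509
#5: 5·189 + 4·4 + 3·122 = 1327
#6: 5·163 + 4·19 + 3·523 = 2460
Lowest: #5 at 1327.

#5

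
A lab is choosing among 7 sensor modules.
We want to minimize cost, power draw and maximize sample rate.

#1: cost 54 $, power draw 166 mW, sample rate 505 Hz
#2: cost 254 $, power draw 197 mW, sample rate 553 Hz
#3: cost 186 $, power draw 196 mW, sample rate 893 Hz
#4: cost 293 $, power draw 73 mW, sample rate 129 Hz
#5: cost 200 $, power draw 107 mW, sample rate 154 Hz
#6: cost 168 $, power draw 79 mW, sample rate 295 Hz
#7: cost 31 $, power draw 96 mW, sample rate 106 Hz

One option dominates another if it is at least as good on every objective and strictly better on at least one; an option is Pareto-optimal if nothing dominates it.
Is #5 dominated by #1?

No

#1 vs #5: #1 is worse on power draw (166 vs 107), so it does not dominate #5.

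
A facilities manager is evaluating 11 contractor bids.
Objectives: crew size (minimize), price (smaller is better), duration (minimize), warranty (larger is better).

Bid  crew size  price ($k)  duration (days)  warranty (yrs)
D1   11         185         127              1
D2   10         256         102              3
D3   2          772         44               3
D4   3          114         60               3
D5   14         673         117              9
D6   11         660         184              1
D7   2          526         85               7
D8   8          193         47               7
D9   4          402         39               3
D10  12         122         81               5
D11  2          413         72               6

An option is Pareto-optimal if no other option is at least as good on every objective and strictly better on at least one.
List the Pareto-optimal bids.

D1: dominated by D4 (crew size 3≤11, price 114≤185, duration 60≤127, warranty 3≥1).
D2: dominated by D4 (crew size 3≤10, price 114≤256, duration 60≤102, warranty 3≥3).
D3: not dominated.
D4: not dominated (best price).
D5: not dominated (best warranty).
D6: dominated by D1 (crew size 11≤11, price 185≤660, duration 127≤184, warranty 1≥1).
D7: not dominated.
D8: not dominated.
D9: not dominated (best duration).
D10: not dominated.
D11: not dominated.

D3, D4, D5, D7, D8, D9, D10, D11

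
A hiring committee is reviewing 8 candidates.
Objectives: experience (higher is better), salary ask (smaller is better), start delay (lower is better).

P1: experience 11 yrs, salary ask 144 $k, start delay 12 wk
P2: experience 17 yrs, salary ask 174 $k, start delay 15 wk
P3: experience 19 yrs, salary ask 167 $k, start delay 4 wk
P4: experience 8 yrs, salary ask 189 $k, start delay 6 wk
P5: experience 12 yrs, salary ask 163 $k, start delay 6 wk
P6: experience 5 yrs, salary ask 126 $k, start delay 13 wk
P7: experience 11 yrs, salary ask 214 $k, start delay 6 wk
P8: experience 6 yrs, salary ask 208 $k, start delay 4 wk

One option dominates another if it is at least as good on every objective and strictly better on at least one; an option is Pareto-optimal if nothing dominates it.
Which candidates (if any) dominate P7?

P3: experience 19≥11, salary ask 167≤214, start delay 4≤6 — dominates P7.
P5: experience 12≥11, salary ask 163≤214, start delay 6≤6 — dominates P7.
Others (P1, P2, P4, P6, P8) are each worse than P7 on at least one objective.

P3, P5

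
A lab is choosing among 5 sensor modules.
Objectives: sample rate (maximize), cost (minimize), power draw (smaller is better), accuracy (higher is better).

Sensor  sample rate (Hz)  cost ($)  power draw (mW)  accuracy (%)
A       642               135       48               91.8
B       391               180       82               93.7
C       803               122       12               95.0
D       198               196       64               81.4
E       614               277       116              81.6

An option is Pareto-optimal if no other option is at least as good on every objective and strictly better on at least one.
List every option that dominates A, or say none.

C: sample rate 803≥642, cost 122≤135, power draw 12≤48, accuracy 95.0≥91.8 — dominates A.
Others (B, D, E) are each worse than A on at least one objective.

C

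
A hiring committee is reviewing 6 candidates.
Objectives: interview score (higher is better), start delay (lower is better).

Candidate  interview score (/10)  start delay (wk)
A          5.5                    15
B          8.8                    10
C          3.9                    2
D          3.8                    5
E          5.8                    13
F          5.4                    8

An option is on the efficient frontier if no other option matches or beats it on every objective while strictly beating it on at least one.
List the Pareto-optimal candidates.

B, C, F

A: dominated by B (interview score 8.8≥5.5, start delay 10≤15).
B: not dominated (best interview score).
C: not dominated (best start delay).
D: dominated by C (interview score 3.9≥3.8, start delay 2≤5).
E: dominated by B (interview score 8.8≥5.8, start delay 10≤13).
F: not dominated.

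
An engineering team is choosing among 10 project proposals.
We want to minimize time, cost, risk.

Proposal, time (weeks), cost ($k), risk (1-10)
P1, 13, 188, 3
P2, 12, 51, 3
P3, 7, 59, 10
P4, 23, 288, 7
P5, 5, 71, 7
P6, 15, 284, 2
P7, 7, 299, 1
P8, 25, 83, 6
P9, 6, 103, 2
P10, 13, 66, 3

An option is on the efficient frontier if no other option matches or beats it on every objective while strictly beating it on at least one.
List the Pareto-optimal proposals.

P2, P3, P5, P7, P9

P1: dominated by P2 (time 12≤13, cost 51≤188, risk 3≤3).
P2: not dominated (best cost).
P3: not dominated.
P4: dominated by P1 (time 13≤23, cost 188≤288, risk 3≤7).
P5: not dominated (best time).
P6: dominated by P9 (time 6≤15, cost 103≤284, risk 2≤2).
P7: not dominated (best risk).
P8: dominated by P2 (time 12≤25, cost 51≤83, risk 3≤6).
P9: not dominated.
P10: dominated by P2 (time 12≤13, cost 51≤66, risk 3≤3).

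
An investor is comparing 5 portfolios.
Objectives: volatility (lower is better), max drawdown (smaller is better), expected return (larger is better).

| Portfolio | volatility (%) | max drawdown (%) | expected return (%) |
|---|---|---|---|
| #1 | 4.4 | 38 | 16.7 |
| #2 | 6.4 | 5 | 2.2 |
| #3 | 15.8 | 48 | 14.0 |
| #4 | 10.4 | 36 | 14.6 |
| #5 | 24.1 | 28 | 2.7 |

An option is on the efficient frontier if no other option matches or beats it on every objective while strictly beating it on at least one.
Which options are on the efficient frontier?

#1: not dominated (best volatility).
#2: not dominated (best max drawdown).
#3: dominated by #1 (volatility 4.4≤15.8, max drawdown 38≤48, expected return 16.7≥14.0).
#4: not dominated.
#5: not dominated.

#1, #2, #4, #5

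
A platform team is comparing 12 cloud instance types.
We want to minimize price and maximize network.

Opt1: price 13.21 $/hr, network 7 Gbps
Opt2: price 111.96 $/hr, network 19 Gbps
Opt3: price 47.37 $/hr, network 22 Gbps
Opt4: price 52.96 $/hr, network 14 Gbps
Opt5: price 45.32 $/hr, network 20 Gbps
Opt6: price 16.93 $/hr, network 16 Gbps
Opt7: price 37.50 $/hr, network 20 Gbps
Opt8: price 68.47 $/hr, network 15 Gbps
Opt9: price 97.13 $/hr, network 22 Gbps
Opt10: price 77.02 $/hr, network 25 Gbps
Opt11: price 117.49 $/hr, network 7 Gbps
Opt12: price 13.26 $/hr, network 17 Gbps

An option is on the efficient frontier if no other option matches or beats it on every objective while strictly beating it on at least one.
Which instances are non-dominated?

Opt1, Opt3, Opt7, Opt10, Opt12

Opt1: not dominated (best price).
Opt2: dominated by Opt3 (price 47.37≤111.96, network 22≥19).
Opt3: not dominated.
Opt4: dominated by Opt3 (price 47.37≤52.96, network 22≥14).
Opt5: dominated by Opt7 (price 37.50≤45.32, network 20≥20).
Opt6: dominated by Opt12 (price 13.26≤16.93, network 17≥16).
Opt7: not dominated.
Opt8: dominated by Opt3 (price 47.37≤68.47, network 22≥15).
Opt9: dominated by Opt3 (price 47.37≤97.13, network 22≥22).
Opt10: not dominated (best network).
Opt11: dominated by Opt1 (price 13.21≤117.49, network 7≥7).
Opt12: not dominated.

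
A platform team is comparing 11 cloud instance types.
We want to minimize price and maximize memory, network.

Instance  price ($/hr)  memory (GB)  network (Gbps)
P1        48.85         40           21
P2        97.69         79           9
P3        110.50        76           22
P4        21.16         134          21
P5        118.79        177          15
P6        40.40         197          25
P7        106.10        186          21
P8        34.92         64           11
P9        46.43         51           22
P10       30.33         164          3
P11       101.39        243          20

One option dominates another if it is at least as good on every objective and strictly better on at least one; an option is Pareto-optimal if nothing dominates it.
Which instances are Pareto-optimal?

P1: dominated by P4 (price 21.16≤48.85, memory 134≥40, network 21≥21).
P2: dominated by P4 (price 21.16≤97.69, memory 134≥79, network 21≥9).
P3: dominated by P6 (price 40.40≤110.50, memory 197≥76, network 25≥22).
P4: not dominated (best price).
P5: dominated by P6 (price 40.40≤118.79, memory 197≥177, network 25≥15).
P6: not dominated (best network).
P7: dominated by P6 (price 40.40≤106.10, memory 197≥186, network 25≥21).
P8: dominated by P4 (price 21.16≤34.92, memory 134≥64, network 21≥11).
P9: dominated by P6 (price 40.40≤46.43, memory 197≥51, network 25≥22).
P10: not dominated.
P11: not dominated (best memory).

P4, P6, P10, P11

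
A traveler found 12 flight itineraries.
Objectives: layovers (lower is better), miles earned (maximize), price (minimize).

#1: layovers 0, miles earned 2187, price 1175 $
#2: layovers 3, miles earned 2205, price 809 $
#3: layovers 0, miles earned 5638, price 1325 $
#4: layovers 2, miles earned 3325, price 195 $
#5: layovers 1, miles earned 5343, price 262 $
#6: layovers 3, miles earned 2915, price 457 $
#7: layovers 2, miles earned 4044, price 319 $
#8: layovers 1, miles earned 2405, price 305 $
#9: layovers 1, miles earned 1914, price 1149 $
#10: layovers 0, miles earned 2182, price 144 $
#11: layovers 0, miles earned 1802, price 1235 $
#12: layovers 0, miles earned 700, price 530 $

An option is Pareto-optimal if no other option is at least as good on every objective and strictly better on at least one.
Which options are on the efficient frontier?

#1: not dominated.
#2: dominated by #4 (layovers 2≤3, miles earned 3325≥2205, price 195≤809).
#3: not dominated (best miles earned).
#4: not dominated.
#5: not dominated.
#6: dominated by #4 (layovers 2≤3, miles earned 3325≥2915, price 195≤457).
#7: dominated by #5 (layovers 1≤2, miles earned 5343≥4044, price 262≤319).
#8: dominated by #5 (layovers 1≤1, miles earned 5343≥2405, price 262≤305).
#9: dominated by #5 (layovers 1≤1, miles earned 5343≥1914, price 262≤1149).
#10: not dominated (best price).
#11: dominated by #1 (layovers 0≤0, miles earned 2187≥1802, price 1175≤1235).
#12: dominated by #10 (layovers 0≤0, miles earned 2182≥700, price 144≤530).

#1, #3, #4, #5, #10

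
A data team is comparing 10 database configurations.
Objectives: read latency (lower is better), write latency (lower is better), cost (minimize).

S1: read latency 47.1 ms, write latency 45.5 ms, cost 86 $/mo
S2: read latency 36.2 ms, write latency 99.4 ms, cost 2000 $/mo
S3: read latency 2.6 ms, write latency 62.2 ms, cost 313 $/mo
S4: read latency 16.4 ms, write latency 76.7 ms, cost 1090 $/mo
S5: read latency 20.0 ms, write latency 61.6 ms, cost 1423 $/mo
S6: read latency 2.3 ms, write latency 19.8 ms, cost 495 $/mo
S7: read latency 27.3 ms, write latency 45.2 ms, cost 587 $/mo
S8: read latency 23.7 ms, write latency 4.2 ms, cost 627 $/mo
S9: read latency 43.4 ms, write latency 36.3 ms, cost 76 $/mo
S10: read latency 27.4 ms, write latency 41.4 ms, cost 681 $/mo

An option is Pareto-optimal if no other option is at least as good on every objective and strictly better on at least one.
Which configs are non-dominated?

S1: dominated by S9 (read latency 43.4≤47.1, write latency 36.3≤45.5, cost 76≤86).
S2: dominated by S3 (read latency 2.6≤36.2, write latency 62.2≤99.4, cost 313≤2000).
S3: not dominated.
S4: dominated by S3 (read latency 2.6≤16.4, write latency 62.2≤76.7, cost 313≤1090).
S5: dominated by S6 (read latency 2.3≤20.0, write latency 19.8≤61.6, cost 495≤1423).
S6: not dominated (best read latency).
S7: dominated by S6 (read latency 2.3≤27.3, write latency 19.8≤45.2, cost 495≤587).
S8: not dominated (best write latency).
S9: not dominated (best cost).
S10: dominated by S6 (read latency 2.3≤27.4, write latency 19.8≤41.4, cost 495≤681).

S3, S6, S8, S9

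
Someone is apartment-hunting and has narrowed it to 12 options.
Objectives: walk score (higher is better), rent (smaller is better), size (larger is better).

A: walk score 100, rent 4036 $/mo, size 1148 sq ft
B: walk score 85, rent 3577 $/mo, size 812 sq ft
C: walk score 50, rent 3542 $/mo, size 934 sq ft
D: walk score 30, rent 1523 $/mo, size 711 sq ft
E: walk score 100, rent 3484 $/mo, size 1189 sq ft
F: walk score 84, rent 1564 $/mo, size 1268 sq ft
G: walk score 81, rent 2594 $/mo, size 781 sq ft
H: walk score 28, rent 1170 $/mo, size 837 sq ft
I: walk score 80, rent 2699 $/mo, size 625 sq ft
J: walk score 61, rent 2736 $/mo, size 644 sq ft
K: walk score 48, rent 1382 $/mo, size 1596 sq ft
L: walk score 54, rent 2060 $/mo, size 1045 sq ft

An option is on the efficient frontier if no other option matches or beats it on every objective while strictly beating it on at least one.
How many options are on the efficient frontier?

4

A: dominated by E (walk score 100≥100, rent 3484≤4036, size 1189≥1148).
B: dominated by E (walk score 100≥85, rent 3484≤3577, size 1189≥812).
C: dominated by E (walk score 100≥50, rent 3484≤3542, size 1189≥934).
D: dominated by K (walk score 48≥30, rent 1382≤1523, size 1596≥711).
E: not dominated.
F: not dominated.
G: dominated by F (walk score 84≥81, rent 1564≤2594, size 1268≥781).
H: not dominated (best rent).
I: dominated by F (walk score 84≥80, rent 1564≤2699, size 1268≥625).
J: dominated by F (walk score 84≥61, rent 1564≤2736, size 1268≥644).
K: not dominated (best size).
L: dominated by F (walk score 84≥54, rent 1564≤2060, size 1268≥1045).
Pareto-optimal: E, F, H, K → 4.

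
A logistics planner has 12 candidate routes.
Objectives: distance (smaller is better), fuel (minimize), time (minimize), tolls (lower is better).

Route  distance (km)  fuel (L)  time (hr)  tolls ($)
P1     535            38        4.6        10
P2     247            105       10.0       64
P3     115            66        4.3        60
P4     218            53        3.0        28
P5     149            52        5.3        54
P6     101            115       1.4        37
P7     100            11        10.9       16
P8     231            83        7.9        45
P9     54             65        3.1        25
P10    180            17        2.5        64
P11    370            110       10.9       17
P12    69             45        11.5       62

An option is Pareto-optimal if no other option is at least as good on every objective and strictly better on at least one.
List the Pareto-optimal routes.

P1: not dominated (best tolls).
P2: dominated by P3 (distance 115≤247, fuel 66≤105, time 4.3≤10.0, tolls 60≤64).
P3: dominated by P9 (distance 54≤115, fuel 65≤66, time 3.1≤4.3, tolls 25≤60).
P4: not dominated.
P5: not dominated.
P6: not dominated (best time).
P7: not dominated (best fuel).
P8: dominated by P4 (distance 218≤231, fuel 53≤83, time 3.0≤7.9, tolls 28≤45).
P9: not dominated (best distance).
P10: not dominated.
P11: dominated by P7 (distance 100≤370, fuel 11≤110, time 10.9≤10.9, tolls 16≤17).
P12: not dominated.

P1, P4, P5, P6, P7, P9, P10, P12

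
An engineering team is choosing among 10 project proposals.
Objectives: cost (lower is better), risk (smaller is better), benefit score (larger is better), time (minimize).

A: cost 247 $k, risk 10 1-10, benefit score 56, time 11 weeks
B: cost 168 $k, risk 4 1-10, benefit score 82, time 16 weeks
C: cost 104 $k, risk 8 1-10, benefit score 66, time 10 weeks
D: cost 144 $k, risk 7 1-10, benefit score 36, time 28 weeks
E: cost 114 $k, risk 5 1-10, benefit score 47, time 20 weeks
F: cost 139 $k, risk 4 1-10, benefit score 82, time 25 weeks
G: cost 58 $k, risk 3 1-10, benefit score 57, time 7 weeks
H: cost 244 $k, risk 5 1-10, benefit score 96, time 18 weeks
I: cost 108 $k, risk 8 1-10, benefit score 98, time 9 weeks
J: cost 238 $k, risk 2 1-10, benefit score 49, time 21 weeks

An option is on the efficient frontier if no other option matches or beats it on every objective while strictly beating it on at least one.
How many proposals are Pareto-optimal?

A: dominated by C (cost 104≤247, risk 8≤10, benefit score 66≥56, time 10≤11).
B: not dominated.
C: not dominated.
D: dominated by E (cost 114≤144, risk 5≤7, benefit score 47≥36, time 20≤28).
E: dominated by G (cost 58≤114, risk 3≤5, benefit score 57≥47, time 7≤20).
F: not dominated.
G: not dominated (best cost).
H: not dominated.
I: not dominated (best benefit score).
J: not dominated (best risk).
Pareto-optimal: B, C, F, G, H, I, J → 7.

7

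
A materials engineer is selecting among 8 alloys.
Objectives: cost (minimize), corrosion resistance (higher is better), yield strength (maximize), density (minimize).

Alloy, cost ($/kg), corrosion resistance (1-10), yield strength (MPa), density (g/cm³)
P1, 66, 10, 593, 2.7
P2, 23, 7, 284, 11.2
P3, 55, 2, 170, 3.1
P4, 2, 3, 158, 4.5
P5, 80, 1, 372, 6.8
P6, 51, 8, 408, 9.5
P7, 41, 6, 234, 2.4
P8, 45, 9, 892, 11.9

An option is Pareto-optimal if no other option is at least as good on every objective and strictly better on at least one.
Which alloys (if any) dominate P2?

none

P1: worse on cost (66 vs 23).
P3: worse on cost (55 vs 23).
P4: worse on corrosion resistance (3 vs 7).
P5: worse on cost (80 vs 23).
P6: worse on cost (51 vs 23).
P7: worse on cost (41 vs 23).
P8: worse on cost (45 vs 23).
No option dominates P2.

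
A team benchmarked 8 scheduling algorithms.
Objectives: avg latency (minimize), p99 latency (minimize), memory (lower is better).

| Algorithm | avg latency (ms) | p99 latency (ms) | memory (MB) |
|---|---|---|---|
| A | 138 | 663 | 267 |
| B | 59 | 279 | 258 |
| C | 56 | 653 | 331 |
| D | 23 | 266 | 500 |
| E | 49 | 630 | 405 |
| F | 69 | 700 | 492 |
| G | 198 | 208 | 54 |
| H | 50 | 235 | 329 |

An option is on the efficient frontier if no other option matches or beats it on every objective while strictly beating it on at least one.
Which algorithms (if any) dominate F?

B, C, E, H

B: avg latency 59≤69, p99 latency 279≤700, memory 258≤492 — dominates F.
C: avg latency 56≤69, p99 latency 653≤700, memory 331≤492 — dominates F.
E: avg latency 49≤69, p99 latency 630≤700, memory 405≤492 — dominates F.
H: avg latency 50≤69, p99 latency 235≤700, memory 329≤492 — dominates F.
Others (A, D, G) are each worse than F on at least one objective.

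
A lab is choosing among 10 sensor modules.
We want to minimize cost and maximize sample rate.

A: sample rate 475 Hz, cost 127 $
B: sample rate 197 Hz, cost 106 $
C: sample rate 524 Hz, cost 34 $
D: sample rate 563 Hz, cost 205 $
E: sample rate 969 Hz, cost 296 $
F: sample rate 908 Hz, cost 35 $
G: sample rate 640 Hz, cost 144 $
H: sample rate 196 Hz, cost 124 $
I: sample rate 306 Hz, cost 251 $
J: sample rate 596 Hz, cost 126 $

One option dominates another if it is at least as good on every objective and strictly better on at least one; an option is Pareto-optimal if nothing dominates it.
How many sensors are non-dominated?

A: dominated by C (sample rate 524≥475, cost 34≤127).
B: dominated by C (sample rate 524≥197, cost 34≤106).
C: not dominated (best cost).
D: dominated by F (sample rate 908≥563, cost 35≤205).
E: not dominated (best sample rate).
F: not dominated.
G: dominated by F (sample rate 908≥640, cost 35≤144).
H: dominated by B (sample rate 197≥196, cost 106≤124).
I: dominated by A (sample rate 475≥306, cost 127≤251).
J: dominated by F (sample rate 908≥596, cost 35≤126).
Pareto-optimal: C, E, F → 3.

3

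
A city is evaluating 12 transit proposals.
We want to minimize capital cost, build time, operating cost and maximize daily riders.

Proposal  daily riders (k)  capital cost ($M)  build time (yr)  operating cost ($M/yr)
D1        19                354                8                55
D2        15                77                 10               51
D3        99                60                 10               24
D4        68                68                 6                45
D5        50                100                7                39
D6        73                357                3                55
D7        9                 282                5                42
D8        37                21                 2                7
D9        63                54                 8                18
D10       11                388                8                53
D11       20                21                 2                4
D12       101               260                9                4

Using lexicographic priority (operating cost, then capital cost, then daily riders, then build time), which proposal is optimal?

First minimize operating cost: best is 4, kept {D11, D12}.
Then minimize capital cost: best is 21, kept {D11}.

D11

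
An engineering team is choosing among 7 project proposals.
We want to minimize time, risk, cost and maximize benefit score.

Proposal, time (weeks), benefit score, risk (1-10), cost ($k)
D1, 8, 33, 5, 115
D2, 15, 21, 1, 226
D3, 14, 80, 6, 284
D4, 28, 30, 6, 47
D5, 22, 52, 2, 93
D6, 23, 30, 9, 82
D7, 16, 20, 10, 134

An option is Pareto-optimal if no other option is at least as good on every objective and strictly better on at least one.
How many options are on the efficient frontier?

6

D1: not dominated (best time).
D2: not dominated (best risk).
D3: not dominated (best benefit score).
D4: not dominated (best cost).
D5: not dominated.
D6: not dominated.
D7: dominated by D1 (time 8≤16, benefit score 33≥20, risk 5≤10, cost 115≤134).
Pareto-optimal: D1, D2, D3, D4, D5, D6 → 6.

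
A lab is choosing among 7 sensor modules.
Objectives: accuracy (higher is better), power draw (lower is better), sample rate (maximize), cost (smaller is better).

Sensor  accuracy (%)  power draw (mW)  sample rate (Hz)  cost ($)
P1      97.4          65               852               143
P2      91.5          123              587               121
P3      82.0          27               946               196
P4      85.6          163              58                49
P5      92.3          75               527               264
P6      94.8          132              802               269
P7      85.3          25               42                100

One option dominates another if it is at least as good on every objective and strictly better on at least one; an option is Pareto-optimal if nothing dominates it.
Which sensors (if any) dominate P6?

P1

P1: accuracy 97.4≥94.8, power draw 65≤132, sample rate 852≥802, cost 143≤269 — dominates P6.
Others (P2, P3, P4, P5, P7) are each worse than P6 on at least one objective.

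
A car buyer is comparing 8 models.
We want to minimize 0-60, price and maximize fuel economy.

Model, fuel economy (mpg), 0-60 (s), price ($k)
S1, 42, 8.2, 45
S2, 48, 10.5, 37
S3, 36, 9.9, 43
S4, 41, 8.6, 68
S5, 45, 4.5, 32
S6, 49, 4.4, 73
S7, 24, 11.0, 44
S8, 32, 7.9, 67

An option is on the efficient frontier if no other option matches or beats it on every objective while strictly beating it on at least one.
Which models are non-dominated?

S1: dominated by S5 (fuel economy 45≥42, 0-60 4.5≤8.2, price 32≤45).
S2: not dominated.
S3: dominated by S5 (fuel economy 45≥36, 0-60 4.5≤9.9, price 32≤43).
S4: dominated by S1 (fuel economy 42≥41, 0-60 8.2≤8.6, price 45≤68).
S5: not dominated (best price).
S6: not dominated (best fuel economy).
S7: dominated by S2 (fuel economy 48≥24, 0-60 10.5≤11.0, price 37≤44).
S8: dominated by S5 (fuel economy 45≥32, 0-60 4.5≤7.9, price 32≤67).

S2, S5, S6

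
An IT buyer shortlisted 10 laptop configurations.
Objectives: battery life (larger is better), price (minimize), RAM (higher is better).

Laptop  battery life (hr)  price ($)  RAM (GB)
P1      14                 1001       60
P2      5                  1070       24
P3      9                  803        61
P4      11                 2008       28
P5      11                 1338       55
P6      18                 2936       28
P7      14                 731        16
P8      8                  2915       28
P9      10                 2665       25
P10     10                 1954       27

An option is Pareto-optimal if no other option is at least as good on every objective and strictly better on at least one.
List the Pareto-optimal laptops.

P1, P3, P6, P7

P1: not dominated.
P2: dominated by P1 (battery life 14≥5, price 1001≤1070, RAM 60≥24).
P3: not dominated (best RAM).
P4: dominated by P1 (battery life 14≥11, price 1001≤2008, RAM 60≥28).
P5: dominated by P1 (battery life 14≥11, price 1001≤1338, RAM 60≥55).
P6: not dominated (best battery life).
P7: not dominated (best price).
P8: dominated by P1 (battery life 14≥8, price 1001≤2915, RAM 60≥28).
P9: dominated by P1 (battery life 14≥10, price 1001≤2665, RAM 60≥25).
P10: dominated by P1 (battery life 14≥10, price 1001≤1954, RAM 60≥27).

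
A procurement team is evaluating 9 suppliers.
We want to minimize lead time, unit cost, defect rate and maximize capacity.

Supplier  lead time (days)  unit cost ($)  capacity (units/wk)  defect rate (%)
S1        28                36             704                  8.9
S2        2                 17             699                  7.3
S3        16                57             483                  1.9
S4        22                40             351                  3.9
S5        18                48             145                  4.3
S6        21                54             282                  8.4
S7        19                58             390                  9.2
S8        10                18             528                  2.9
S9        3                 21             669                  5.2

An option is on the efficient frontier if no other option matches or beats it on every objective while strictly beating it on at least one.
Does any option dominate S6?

S2 vs S6: lead time 2≤21, unit cost 17≤54, capacity 699≥282, defect rate 7.3≤8.4 — S2 is at least as good on every objective and strictly better on at least one, so S2 dominates S6.

Yes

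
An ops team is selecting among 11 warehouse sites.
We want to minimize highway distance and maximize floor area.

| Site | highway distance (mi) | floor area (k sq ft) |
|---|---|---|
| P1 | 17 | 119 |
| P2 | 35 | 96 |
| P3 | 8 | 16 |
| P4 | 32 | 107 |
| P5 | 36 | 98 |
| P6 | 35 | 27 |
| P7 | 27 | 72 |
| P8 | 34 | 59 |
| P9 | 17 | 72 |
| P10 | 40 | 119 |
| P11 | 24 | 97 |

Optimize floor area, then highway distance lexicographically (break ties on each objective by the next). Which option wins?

P1

First maximize floor area: best is 119, kept {P1, P10}.
Then minimize highway distance: best is 17, kept {P1}.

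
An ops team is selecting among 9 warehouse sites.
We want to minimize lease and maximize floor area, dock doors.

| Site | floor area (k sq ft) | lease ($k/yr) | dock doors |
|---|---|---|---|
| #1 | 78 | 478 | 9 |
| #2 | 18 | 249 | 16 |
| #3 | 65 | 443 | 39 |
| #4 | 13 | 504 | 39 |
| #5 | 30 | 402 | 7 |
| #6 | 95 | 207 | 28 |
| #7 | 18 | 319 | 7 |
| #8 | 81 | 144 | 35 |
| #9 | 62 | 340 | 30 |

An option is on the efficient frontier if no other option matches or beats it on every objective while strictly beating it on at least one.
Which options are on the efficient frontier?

#3, #6, #8

#1: dominated by #6 (floor area 95≥78, lease 207≤478, dock doors 28≥9).
#2: dominated by #6 (floor area 95≥18, lease 207≤249, dock doors 28≥16).
#3: not dominated.
#4: dominated by #3 (floor area 65≥13, lease 443≤504, dock doors 39≥39).
#5: dominated by #6 (floor area 95≥30, lease 207≤402, dock doors 28≥7).
#6: not dominated (best floor area).
#7: dominated by #2 (floor area 18≥18, lease 249≤319, dock doors 16≥7).
#8: not dominated (best lease).
#9: dominated by #8 (floor area 81≥62, lease 144≤340, dock doors 35≥30).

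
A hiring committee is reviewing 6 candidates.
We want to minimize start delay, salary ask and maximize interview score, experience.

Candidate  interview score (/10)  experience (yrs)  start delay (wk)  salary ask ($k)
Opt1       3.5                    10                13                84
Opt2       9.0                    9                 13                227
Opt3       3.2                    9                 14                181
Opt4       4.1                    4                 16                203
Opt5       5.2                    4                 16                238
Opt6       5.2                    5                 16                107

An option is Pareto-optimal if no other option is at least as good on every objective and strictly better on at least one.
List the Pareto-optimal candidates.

Opt1, Opt2, Opt6

Opt1: not dominated (best experience).
Opt2: not dominated (best interview score).
Opt3: dominated by Opt1 (interview score 3.5≥3.2, experience 10≥9, start delay 13≤14, salary ask 84≤181).
Opt4: dominated by Opt6 (interview score 5.2≥4.1, experience 5≥4, start delay 16≤16, salary ask 107≤203).
Opt5: dominated by Opt2 (interview score 9.0≥5.2, experience 9≥4, start delay 13≤16, salary ask 227≤238).
Opt6: not dominated.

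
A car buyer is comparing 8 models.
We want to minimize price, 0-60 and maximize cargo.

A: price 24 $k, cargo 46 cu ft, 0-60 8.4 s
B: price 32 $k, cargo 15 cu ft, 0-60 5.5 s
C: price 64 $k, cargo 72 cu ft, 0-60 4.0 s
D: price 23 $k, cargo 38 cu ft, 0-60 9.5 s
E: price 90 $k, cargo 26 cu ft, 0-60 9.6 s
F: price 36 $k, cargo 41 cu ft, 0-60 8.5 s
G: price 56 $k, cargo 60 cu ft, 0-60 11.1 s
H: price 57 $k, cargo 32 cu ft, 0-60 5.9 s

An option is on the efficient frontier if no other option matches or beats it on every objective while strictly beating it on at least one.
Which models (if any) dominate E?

A, C, D, F, H

A: price 24≤90, cargo 46≥26, 0-60 8.4≤9.6 — dominates E.
C: price 64≤90, cargo 72≥26, 0-60 4.0≤9.6 — dominates E.
D: price 23≤90, cargo 38≥26, 0-60 9.5≤9.6 — dominates E.
F: price 36≤90, cargo 41≥26, 0-60 8.5≤9.6 — dominates E.
H: price 57≤90, cargo 32≥26, 0-60 5.9≤9.6 — dominates E.
Others (B, G) are each worse than E on at least one objective.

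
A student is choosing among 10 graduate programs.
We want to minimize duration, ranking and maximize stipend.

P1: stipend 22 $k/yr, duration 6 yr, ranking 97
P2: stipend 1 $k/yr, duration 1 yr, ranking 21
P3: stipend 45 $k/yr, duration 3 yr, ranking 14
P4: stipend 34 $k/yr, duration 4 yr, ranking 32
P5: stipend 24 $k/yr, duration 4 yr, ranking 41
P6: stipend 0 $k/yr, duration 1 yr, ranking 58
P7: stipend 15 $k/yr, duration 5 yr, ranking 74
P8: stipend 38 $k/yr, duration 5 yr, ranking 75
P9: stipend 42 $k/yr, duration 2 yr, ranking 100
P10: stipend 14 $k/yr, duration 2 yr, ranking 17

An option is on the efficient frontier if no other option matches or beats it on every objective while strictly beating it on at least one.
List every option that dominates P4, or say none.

P3

P3: stipend 45≥34, duration 3≤4, ranking 14≤32 — dominates P4.
Others (P1, P2, P5, P6, P7, P8, P9, P10) are each worse than P4 on at least one objective.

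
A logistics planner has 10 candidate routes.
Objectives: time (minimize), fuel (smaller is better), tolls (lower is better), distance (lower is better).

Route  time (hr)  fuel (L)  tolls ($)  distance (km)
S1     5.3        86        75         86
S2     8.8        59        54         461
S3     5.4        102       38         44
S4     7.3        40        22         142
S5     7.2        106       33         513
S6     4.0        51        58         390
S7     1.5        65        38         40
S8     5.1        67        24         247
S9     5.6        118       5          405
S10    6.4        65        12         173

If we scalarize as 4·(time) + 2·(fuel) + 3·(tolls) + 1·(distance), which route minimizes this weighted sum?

S7

S1: 4·5.3 + 2·86 + 3·75 + 1·86 = 504.2
S2: 4·8.8 + 2·59 + 3·54 + 1·461 = 776.2
S3: 4·5.4 + 2·102 + 3·38 + 1·44 = 383.6
S4: 4·7.3 + 2·40 + 3·22 + 1·142 = 317.2
S5: 4·7.2 + 2·106 + 3·33 + 1·513 = 852.8
S6: 4·4.0 + 2·51 + 3·58 + 1·390 = 682.0
S7: 4·1.5 + 2·65 + 3·38 + 1·40 = 290.0
S8: 4·5.1 + 2·67 + 3·24 + 1·247 = 473.4
S9: 4·5.6 + 2·118 + 3·5 + 1·405 = 678.4
S10: 4·6.4 + 2·65 + 3·12 + 1·173 = 364.6
Lowest: S7 at 290.0.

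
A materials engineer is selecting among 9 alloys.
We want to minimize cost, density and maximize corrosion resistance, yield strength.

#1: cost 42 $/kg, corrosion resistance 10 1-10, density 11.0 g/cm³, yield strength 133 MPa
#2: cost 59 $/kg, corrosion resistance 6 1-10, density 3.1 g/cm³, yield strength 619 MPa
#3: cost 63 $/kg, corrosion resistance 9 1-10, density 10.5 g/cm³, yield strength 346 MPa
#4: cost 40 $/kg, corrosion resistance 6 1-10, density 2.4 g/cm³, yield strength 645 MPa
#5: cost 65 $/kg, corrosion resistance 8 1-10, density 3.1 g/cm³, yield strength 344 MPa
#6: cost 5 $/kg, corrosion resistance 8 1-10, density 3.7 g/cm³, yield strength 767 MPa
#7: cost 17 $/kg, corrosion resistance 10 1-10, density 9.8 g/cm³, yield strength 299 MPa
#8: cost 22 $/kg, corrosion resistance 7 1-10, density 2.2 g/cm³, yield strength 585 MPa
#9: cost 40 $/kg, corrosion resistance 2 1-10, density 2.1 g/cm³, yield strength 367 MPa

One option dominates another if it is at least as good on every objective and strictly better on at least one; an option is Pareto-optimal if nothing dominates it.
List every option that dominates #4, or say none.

#1: worse on cost (42 vs 40).
#2: worse on cost (59 vs 40).
#3: worse on cost (63 vs 40).
#5: worse on cost (65 vs 40).
#6: worse on density (3.7 vs 2.4).
#7: worse on density (9.8 vs 2.4).
#8: worse on yield strength (585 vs 645).
#9: worse on corrosion resistance (2 vs 6).
No option dominates #4.

none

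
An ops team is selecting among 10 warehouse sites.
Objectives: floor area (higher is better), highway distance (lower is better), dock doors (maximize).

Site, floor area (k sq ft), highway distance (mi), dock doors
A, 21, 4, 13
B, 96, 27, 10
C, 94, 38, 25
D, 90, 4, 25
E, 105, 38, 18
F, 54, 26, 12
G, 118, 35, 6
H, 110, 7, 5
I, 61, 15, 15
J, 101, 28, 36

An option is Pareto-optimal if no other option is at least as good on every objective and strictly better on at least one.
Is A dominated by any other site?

Yes

D vs A: floor area 90≥21, highway distance 4≤4, dock doors 25≥13 — D is at least as good on every objective and strictly better on at least one, so D dominates A.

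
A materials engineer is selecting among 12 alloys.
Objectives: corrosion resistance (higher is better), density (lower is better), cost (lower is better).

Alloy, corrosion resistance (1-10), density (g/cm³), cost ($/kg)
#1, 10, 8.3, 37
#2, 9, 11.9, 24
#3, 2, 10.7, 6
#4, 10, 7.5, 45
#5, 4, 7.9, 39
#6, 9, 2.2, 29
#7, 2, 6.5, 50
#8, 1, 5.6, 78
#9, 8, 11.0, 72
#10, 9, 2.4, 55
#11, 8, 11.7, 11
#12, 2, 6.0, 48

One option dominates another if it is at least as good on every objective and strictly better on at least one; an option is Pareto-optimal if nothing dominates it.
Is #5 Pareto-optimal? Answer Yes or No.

No

#6 vs #5: corrosion resistance 9≥4, density 2.2≤7.9, cost 29≤39 — #6 is at least as good on every objective and strictly better on at least one, so #6 dominates #5.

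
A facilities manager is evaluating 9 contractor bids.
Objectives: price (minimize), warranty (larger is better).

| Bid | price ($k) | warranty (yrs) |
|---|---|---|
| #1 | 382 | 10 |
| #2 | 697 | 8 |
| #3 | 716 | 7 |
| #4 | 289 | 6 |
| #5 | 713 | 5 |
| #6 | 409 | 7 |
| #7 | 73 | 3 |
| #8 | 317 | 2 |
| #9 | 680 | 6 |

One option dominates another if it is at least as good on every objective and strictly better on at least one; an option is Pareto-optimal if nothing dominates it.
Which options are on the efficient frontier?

#1: not dominated (best warranty).
#2: dominated by #1 (price 382≤697, warranty 10≥8).
#3: dominated by #1 (price 382≤716, warranty 10≥7).
#4: not dominated.
#5: dominated by #1 (price 382≤713, warranty 10≥5).
#6: dominated by #1 (price 382≤409, warranty 10≥7).
#7: not dominated (best price).
#8: dominated by #4 (price 289≤317, warranty 6≥2).
#9: dominated by #1 (price 382≤680, warranty 10≥6).

#1, #4, #7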